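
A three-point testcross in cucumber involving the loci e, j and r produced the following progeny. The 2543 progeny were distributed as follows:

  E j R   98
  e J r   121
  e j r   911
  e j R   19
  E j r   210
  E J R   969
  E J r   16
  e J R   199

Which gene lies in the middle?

The two most frequent reciprocal classes, E J R and e j r, are the parental types, so the F1 was E J R / e j r.
The two rarest classes, E J r and e j R, are the double crossovers. Comparing them with the parentals, only the r allele has switched, so r is the middle locus and the order is e – r – j.

r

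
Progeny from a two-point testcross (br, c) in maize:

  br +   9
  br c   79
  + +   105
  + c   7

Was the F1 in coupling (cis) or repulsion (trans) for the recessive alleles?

cis

The two most frequent classes are + + (105) and br c (79); these are the parental (non-recombinant) types.
So the F1 carried + + on one chromosome and br c on the other — the recessive alleles are on the same chromosome (cis / coupling).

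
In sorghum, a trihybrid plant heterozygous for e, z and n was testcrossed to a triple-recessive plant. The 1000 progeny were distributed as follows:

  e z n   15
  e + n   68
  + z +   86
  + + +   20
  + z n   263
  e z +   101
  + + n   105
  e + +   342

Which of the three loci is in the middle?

The two most frequent reciprocal classes, e + + and + z n, are the parental types, so the F1 was e + + / + z n.
The two rarest classes, + + + and e z n, are the double crossovers. Comparing them with the parentals, only the e allele has switched, so e is the middle locus and the order is n – e – z.

e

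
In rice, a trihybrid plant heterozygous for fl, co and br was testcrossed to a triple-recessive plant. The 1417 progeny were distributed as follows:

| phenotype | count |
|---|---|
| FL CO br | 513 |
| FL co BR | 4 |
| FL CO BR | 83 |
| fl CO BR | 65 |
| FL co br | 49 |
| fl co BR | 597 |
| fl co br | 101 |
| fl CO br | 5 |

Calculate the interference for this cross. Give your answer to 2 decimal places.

0.46

The two most frequent reciprocal classes, FL CO br and fl co BR, are the parental types, so the F1 was FL CO br / fl co BR.
The two rarest classes, fl CO br and FL co BR, are the double crossovers. Comparing them with the parentals, only the fl allele has switched, so fl is the middle locus and the order is br – fl – co.
br–fl: (184 + 9)/1417 = 0.1362; fl–co: (114 + 9)/1417 = 0.0868.
Expected DCO frequency = 0.1362 × 0.0868 ≈ 0.01182; observed = 9/1417 ≈ 0.00635.
Coefficient of coincidence = 0.00635/0.01182 ≈ 0.54; interference = 1 − 0.54 = 0.46.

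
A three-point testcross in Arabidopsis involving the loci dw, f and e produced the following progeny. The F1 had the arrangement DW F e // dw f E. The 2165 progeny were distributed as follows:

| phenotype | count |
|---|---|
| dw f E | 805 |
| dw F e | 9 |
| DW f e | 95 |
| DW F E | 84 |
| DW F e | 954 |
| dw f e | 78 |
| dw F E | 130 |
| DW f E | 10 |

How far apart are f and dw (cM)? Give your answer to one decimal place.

11.3 cM

The two rarest classes, dw F e and DW f E, are the double crossovers. Comparing them with the parentals, only the dw allele has switched, so dw is the middle locus and the order is e – dw – f.
Crossovers in the dw–f interval produce the single-crossover classes DW f e and dw F E (95 + 130 = 225) plus the double crossovers (19).
RF(dw–f) = (225 + 19) / 2165 = 244/2165 = 0.1127 → 11.3 cM.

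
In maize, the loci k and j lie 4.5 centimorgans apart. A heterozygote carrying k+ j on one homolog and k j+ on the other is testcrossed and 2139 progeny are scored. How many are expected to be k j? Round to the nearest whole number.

48

A map distance of 4.5 centimorgans corresponds to a recombination frequency of 0.045.
The F1 is k+ j / k j+, so k j is a recombinant gamete class with expected frequency r/2 = 0.045/2 = 0.0225.
Expected number = 0.0225 × 2139 = 48.13 ≈ 48.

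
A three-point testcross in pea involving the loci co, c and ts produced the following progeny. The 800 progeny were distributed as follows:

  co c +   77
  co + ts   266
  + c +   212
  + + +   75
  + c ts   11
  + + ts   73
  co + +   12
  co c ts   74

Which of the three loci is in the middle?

ts

The two most frequent reciprocal classes, co + ts and + c +, are the parental types, so the F1 was co + ts / + c +.
The two rarest classes, co + + and + c ts, are the double crossovers. Comparing them with the parentals, only the ts allele has switched, so ts is the middle locus and the order is c – ts – co.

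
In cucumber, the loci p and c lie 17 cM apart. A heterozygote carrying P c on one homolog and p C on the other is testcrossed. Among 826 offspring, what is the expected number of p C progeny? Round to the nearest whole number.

A map distance of 17 cM corresponds to a recombination frequency of 0.170.
The F1 is P c / p C, so p C is a parental gamete class with expected frequency (1 − r)/2 = 0.830/2 = 0.4150.
Expected number = 0.4150 × 826 = 342.79 ≈ 343.

343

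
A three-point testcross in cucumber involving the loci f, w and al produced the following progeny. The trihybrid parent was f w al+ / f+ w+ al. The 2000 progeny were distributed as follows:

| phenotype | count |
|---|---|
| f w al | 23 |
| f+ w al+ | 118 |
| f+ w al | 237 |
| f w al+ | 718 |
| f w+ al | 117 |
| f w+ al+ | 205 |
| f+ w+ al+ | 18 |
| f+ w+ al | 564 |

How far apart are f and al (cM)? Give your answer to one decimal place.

13.8 cM

The two rarest classes, f w al and f+ w+ al+, are the double crossovers. Comparing them with the parentals, only the al allele has switched, so al is the middle locus and the order is w – al – f.
Crossovers in the al–f interval produce the single-crossover classes f+ w al+ and f w+ al (118 + 117 = 235) plus the double crossovers (41).
RF(al–f) = (235 + 41) / 2000 = 276/2000 = 0.1380 → 13.8 cM.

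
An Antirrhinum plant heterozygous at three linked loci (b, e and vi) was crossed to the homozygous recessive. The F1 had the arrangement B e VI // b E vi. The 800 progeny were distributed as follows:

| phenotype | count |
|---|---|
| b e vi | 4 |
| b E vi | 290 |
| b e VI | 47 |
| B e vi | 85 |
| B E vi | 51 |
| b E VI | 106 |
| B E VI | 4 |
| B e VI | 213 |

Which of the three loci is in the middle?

The two rarest classes, B E VI and b e vi, are the double crossovers. Comparing them with the parentals, only the e allele has switched, so e is the middle locus and the order is b – e – vi.

e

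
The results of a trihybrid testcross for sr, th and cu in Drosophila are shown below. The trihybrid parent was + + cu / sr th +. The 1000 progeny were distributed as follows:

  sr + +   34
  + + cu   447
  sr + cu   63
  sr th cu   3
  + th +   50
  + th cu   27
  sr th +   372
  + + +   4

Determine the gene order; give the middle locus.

The two rarest classes, + + + and sr th cu, are the double crossovers. Comparing them with the parentals, only the cu allele has switched, so cu is the middle locus and the order is th – cu – sr.

cu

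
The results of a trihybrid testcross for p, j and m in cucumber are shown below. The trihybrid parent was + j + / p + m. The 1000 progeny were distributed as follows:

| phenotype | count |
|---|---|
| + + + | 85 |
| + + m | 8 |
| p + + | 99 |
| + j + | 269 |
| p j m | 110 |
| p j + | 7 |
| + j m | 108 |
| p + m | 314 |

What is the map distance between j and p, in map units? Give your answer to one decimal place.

21.0 map units

The two rarest classes, p j + and + + m, are the double crossovers. Comparing them with the parentals, only the p allele has switched, so p is the middle locus and the order is m – p – j.
Crossovers in the p–j interval produce the single-crossover classes + + + and p j m (85 + 110 = 195) plus the double crossovers (15).
RF(p–j) = (195 + 15) / 1000 = 210/1000 = 0.2100 → 21.0 map units.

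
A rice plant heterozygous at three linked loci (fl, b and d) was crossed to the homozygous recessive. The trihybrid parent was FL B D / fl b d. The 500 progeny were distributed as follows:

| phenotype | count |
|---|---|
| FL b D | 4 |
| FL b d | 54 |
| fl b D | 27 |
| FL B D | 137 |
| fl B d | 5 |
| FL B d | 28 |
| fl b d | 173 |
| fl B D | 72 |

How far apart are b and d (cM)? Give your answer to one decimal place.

12.8 cM

The two rarest classes, FL b D and fl B d, are the double crossovers. Comparing them with the parentals, only the b allele has switched, so b is the middle locus and the order is d – b – fl.
Crossovers in the d–b interval produce the single-crossover classes FL B d and fl b D (28 + 27 = 55) plus the double crossovers (9).
RF(d–b) = (55 + 9) / 500 = 64/500 = 0.1280 → 12.8 cM.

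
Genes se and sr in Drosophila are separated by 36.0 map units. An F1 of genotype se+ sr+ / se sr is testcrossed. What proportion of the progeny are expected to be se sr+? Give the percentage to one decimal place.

A map distance of 36.0 map units corresponds to a recombination frequency of 0.360.
The F1 is se+ sr+ / se sr, so se sr+ is a recombinant gamete class with expected frequency r/2 = 0.360/2 = 0.1800.
That is 0.1800 = 18.0% of the progeny.

18.0%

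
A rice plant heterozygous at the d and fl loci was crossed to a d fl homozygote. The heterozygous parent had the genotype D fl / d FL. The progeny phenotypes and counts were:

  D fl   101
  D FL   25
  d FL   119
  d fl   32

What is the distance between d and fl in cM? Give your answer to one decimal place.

20.6 cM

The recombinant classes are D FL and d fl: 25 + 32 = 57.
Recombination frequency = 57/277 = 0.2058 ≈ 20.6%, i.e. 20.6 cM.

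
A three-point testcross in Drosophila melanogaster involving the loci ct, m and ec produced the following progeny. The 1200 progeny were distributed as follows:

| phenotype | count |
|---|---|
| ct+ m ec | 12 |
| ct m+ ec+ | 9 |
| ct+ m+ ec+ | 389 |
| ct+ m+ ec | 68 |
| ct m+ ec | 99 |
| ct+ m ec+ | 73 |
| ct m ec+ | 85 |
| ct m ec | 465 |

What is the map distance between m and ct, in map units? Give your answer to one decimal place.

16.1 map units

The two most frequent reciprocal classes, ct m ec and ct+ m+ ec+, are the parental types, so the F1 was ct m ec / ct+ m+ ec+.
The two rarest classes, ct+ m ec and ct m+ ec+, are the double crossovers. Comparing them with the parentals, only the ct allele has switched, so ct is the middle locus and the order is ec – ct – m.
Crossovers in the ct–m interval produce the single-crossover classes ct m+ ec and ct+ m ec+ (99 + 73 = 172) plus the double crossovers (21).
RF(ct–m) = (172 + 21) / 1200 = 193/1200 = 0.1608 → 16.1 map units.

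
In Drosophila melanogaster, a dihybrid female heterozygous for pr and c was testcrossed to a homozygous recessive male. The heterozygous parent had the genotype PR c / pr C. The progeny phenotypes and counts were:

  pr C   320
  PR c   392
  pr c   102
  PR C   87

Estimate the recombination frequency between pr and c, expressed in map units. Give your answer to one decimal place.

21.0 map units

The recombinant classes are PR C and pr c: 87 + 102 = 189.
Recombination frequency = 189/901 = 0.2098 ≈ 21.0%, i.e. 21.0 map units.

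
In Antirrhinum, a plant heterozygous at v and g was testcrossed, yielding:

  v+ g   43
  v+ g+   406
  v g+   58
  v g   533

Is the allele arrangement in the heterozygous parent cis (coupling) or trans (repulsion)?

The two most frequent classes are v+ g+ (406) and v g (533); these are the parental (non-recombinant) types.
So the F1 carried v+ g+ on one chromosome and v g on the other — the recessive alleles are on the same chromosome (cis / coupling).

cis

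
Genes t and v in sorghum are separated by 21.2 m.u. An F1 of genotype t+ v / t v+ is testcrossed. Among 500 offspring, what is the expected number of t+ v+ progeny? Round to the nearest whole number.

53

A map distance of 21.2 m.u. corresponds to a recombination frequency of 0.212.
The F1 is t+ v / t v+, so t+ v+ is a recombinant gamete class with expected frequency r/2 = 0.212/2 = 0.1060.
Expected number = 0.1060 × 500 = 53.00 ≈ 53.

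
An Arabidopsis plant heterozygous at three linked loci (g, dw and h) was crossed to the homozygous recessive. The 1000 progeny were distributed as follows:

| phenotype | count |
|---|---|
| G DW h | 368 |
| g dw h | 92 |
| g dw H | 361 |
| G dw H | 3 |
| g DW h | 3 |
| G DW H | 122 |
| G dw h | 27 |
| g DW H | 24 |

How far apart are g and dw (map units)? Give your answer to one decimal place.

5.7 map units

The two most frequent reciprocal classes, G DW h and g dw H, are the parental types, so the F1 was G DW h / g dw H.
The two rarest classes, g DW h and G dw H, are the double crossovers. Comparing them with the parentals, only the g allele has switched, so g is the middle locus and the order is dw – g – h.
Crossovers in the dw–g interval produce the single-crossover classes G dw h and g DW H (27 + 24 = 51) plus the double crossovers (6).
RF(dw–g) = (51 + 6) / 1000 = 57/1000 = 0.0570 → 5.7 map units.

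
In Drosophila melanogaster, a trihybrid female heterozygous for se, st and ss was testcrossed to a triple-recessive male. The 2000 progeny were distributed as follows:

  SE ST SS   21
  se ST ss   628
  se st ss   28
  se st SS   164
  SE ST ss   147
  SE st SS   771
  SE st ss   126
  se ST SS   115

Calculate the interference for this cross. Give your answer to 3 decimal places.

0.061

The two most frequent reciprocal classes, se ST ss and SE st SS, are the parental types, so the F1 was se ST ss / SE st SS.
The two rarest classes, se st ss and SE ST SS, are the double crossovers. Comparing them with the parentals, only the st allele has switched, so st is the middle locus and the order is se – st – ss.
se–st: (311 + 49)/2000 = 0.1800; st–ss: (241 + 49)/2000 = 0.1450.
Expected DCO frequency = 0.1800 × 0.1450 ≈ 0.02610; observed = 49/2000 ≈ 0.02450.
Coefficient of coincidence = 0.02450/0.02610 ≈ 0.939; interference = 1 − 0.939 = 0.061.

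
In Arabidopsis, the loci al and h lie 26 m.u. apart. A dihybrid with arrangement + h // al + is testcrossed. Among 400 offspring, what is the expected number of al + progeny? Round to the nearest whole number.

148

A map distance of 26 m.u. corresponds to a recombination frequency of 0.260.
The F1 is + h / al +, so al + is a parental gamete class with expected frequency (1 − r)/2 = 0.740/2 = 0.3700.
Expected number = 0.3700 × 400 = 148.00 ≈ 148.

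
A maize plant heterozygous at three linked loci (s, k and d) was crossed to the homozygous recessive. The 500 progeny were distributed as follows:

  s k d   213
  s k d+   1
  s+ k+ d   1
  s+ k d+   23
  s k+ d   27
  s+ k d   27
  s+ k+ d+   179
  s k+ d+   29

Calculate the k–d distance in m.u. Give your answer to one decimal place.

The two most frequent reciprocal classes, s+ k+ d+ and s k d, are the parental types, so the F1 was s+ k+ d+ / s k d.
The two rarest classes, s+ k+ d and s k d+, are the double crossovers. Comparing them with the parentals, only the d allele has switched, so d is the middle locus and the order is s – d – k.
Crossovers in the d–k interval produce the single-crossover classes s+ k d+ and s k+ d (23 + 27 = 50) plus the double crossovers (2).
RF(d–k) = (50 + 2) / 500 = 52/500 = 0.1040 → 10.4 m.u.

10.4 m.u.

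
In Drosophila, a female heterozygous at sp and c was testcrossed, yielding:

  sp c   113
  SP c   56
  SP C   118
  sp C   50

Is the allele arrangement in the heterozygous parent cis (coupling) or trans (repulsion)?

The two most frequent classes are SP C (118) and sp c (113); these are the parental (non-recombinant) types.
So the F1 carried SP C on one chromosome and sp c on the other — the recessive alleles are on the same chromosome (cis / coupling).

cis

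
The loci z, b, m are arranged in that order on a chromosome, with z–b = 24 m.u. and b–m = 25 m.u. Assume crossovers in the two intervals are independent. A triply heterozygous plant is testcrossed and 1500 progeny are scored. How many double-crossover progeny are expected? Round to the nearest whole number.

90

Map distances give recombination frequencies of 0.240 and 0.250 for the two intervals.
With no interference, expected double-crossover frequency = 0.240 × 0.250 = 0.06000.
Expected number = 0.06000 × 1500 = 90.00 ≈ 90.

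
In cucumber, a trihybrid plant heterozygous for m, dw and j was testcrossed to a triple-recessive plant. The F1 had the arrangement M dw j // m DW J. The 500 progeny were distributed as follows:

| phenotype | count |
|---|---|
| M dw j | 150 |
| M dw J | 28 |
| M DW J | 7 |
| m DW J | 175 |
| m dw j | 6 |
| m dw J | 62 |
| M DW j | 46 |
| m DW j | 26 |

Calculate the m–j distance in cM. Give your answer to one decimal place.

13.4 cM

The two rarest classes, m dw j and M DW J, are the double crossovers. Comparing them with the parentals, only the m allele has switched, so m is the middle locus and the order is dw – m – j.
Crossovers in the m–j interval produce the single-crossover classes M dw J and m DW j (28 + 26 = 54) plus the double crossovers (13).
RF(m–j) = (54 + 13) / 500 = 67/500 = 0.1340 → 13.4 cM.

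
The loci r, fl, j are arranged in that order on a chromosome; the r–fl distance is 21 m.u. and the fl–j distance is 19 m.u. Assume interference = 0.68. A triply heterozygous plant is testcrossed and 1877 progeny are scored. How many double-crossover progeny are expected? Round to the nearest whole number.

24

Map distances give recombination frequencies of 0.210 and 0.190 for the two intervals.
With interference 0.68 (so coincidence = 0.32), expected double-crossover frequency = 0.210 × 0.190 × 0.32 = 0.01277.
Expected number = 0.01277 × 1877 = 23.97 ≈ 24.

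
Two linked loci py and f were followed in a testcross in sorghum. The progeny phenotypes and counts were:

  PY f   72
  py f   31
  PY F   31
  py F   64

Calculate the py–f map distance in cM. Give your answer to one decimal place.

31.3 cM

The two most frequent classes, PY f (72) and py F (64), are the parental types, so the F1 was PY f / py F.
The recombinant classes are PY F and py f: 31 + 31 = 62.
Recombination frequency = 62/198 = 0.3131 ≈ 31.3%, i.e. 31.3 cM.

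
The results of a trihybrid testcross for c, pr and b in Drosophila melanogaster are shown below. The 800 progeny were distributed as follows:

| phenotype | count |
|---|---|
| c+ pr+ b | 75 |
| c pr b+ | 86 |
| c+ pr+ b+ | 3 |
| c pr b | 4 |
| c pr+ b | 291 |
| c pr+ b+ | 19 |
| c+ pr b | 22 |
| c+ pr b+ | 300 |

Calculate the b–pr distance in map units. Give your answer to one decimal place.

6.0 map units

The two most frequent reciprocal classes, c pr+ b and c+ pr b+, are the parental types, so the F1 was c pr+ b / c+ pr b+.
The two rarest classes, c pr b and c+ pr+ b+, are the double crossovers. Comparing them with the parentals, only the pr allele has switched, so pr is the middle locus and the order is b – pr – c.
Crossovers in the b–pr interval produce the single-crossover classes c pr+ b+ and c+ pr b (19 + 22 = 41) plus the double crossovers (7).
RF(b–pr) = (41 + 7) / 800 = 48/800 = 0.0600 → 6.0 map units.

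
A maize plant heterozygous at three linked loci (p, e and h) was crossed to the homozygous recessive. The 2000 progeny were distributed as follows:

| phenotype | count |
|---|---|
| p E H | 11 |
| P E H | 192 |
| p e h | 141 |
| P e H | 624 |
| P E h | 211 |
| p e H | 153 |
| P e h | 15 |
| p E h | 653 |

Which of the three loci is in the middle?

The two most frequent reciprocal classes, p E h and P e H, are the parental types, so the F1 was p E h / P e H.
The two rarest classes, p E H and P e h, are the double crossovers. Comparing them with the parentals, only the h allele has switched, so h is the middle locus and the order is e – h – p.

h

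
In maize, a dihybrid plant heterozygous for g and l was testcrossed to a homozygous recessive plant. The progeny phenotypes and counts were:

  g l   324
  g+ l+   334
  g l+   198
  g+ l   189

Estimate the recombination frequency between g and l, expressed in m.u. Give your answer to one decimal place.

The two most frequent classes, g+ l+ (334) and g l (324), are the parental types, so the F1 was g+ l+ / g l.
The recombinant classes are g+ l and g l+: 189 + 198 = 387.
Recombination frequency = 387/1045 = 0.3703 ≈ 37.0%, i.e. 37.0 m.u.

37.0 m.u.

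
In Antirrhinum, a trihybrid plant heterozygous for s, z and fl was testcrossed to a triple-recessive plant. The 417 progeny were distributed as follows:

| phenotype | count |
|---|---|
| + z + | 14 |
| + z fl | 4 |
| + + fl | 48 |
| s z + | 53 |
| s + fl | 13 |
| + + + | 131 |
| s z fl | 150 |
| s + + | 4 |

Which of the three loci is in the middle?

s

The two most frequent reciprocal classes, + + + and s z fl, are the parental types, so the F1 was + + + / s z fl.
The two rarest classes, s + + and + z fl, are the double crossovers. Comparing them with the parentals, only the s allele has switched, so s is the middle locus and the order is z – s – fl.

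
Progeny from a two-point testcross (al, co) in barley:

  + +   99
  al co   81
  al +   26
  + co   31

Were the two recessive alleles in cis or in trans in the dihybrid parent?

The two most frequent classes are + + (99) and al co (81); these are the parental (non-recombinant) types.
So the F1 carried + + on one chromosome and al co on the other — the recessive alleles are on the same chromosome (cis / coupling).

cis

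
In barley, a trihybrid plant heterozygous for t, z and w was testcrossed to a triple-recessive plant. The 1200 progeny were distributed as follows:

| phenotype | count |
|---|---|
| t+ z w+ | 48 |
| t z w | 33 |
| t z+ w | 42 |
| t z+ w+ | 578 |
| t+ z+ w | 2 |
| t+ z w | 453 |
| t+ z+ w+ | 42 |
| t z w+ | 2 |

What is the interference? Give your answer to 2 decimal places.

0.35

The two most frequent reciprocal classes, t+ z w and t z+ w+, are the parental types, so the F1 was t+ z w / t z+ w+.
The two rarest classes, t+ z+ w and t z w+, are the double crossovers. Comparing them with the parentals, only the z allele has switched, so z is the middle locus and the order is t – z – w.
t–z: (75 + 4)/1200 = 0.0658; z–w: (90 + 4)/1200 = 0.0783.
Expected DCO frequency = 0.0658 × 0.0783 ≈ 0.00515; observed = 4/1200 ≈ 0.00333.
Coefficient of coincidence = 0.00333/0.00515 ≈ 0.65; interference = 1 − 0.65 = 0.35.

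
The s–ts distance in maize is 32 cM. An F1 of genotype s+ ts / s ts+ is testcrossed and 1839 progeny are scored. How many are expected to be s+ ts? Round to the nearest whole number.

625

A map distance of 32 cM corresponds to a recombination frequency of 0.320.
The F1 is s+ ts / s ts+, so s+ ts is a parental gamete class with expected frequency (1 − r)/2 = 0.680/2 = 0.3400.
Expected number = 0.3400 × 1839 = 625.26 ≈ 625.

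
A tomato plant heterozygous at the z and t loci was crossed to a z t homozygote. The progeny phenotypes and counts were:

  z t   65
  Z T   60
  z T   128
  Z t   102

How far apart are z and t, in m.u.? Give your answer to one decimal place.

35.2 m.u.

The two most frequent classes, Z t (102) and z T (128), are the parental types, so the F1 was Z t / z T.
The recombinant classes are Z T and z t: 60 + 65 = 125.
Recombination frequency = 125/355 = 0.3521 ≈ 35.2%, i.e. 35.2 m.u.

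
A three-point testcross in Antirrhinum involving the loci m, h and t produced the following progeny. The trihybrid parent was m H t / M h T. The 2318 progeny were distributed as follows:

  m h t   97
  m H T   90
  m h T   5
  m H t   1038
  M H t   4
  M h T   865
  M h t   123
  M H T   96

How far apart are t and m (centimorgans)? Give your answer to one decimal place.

9.6 centimorgans

The two rarest classes, M H t and m h T, are the double crossovers. Comparing them with the parentals, only the m allele has switched, so m is the middle locus and the order is h – m – t.
Crossovers in the m–t interval produce the single-crossover classes m H T and M h t (90 + 123 = 213) plus the double crossovers (9).
RF(m–t) = (213 + 9) / 2318 = 222/2318 = 0.0958 → 9.6 centimorgans.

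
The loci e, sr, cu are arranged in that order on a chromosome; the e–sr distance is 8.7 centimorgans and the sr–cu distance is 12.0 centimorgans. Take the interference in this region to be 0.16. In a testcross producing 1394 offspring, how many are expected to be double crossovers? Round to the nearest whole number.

Map distances give recombination frequencies of 0.087 and 0.120 for the two intervals.
With interference 0.16 (so coincidence = 0.84), expected double-crossover frequency = 0.087 × 0.120 × 0.84 = 0.00877.
Expected number = 0.00877 × 1394 = 12.22 ≈ 12.

12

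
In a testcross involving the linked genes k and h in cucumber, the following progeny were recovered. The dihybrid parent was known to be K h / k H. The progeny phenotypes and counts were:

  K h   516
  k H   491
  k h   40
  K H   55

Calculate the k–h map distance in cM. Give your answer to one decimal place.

8.6 cM

The recombinant classes are K H and k h: 55 + 40 = 95.
Recombination frequency = 95/1102 = 0.0862 ≈ 8.6%, i.e. 8.6 cM.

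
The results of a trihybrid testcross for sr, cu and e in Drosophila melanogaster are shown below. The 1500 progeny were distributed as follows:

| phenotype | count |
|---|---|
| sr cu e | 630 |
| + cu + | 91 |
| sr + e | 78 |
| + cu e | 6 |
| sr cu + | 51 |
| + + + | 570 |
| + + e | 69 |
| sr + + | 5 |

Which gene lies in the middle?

sr

The two most frequent reciprocal classes, + + + and sr cu e, are the parental types, so the F1 was + + + / sr cu e.
The two rarest classes, sr + + and + cu e, are the double crossovers. Comparing them with the parentals, only the sr allele has switched, so sr is the middle locus and the order is e – sr – cu.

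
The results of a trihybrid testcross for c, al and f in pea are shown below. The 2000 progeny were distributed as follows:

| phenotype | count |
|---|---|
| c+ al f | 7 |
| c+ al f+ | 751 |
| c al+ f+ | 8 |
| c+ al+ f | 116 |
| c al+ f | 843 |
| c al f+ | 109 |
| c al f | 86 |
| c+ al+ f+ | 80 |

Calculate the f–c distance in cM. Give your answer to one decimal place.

12.0 cM

The two most frequent reciprocal classes, c+ al f+ and c al+ f, are the parental types, so the F1 was c+ al f+ / c al+ f.
The two rarest classes, c+ al f and c al+ f+, are the double crossovers. Comparing them with the parentals, only the f allele has switched, so f is the middle locus and the order is al – f – c.
Crossovers in the f–c interval produce the single-crossover classes c al f+ and c+ al+ f (109 + 116 = 225) plus the double crossovers (15).
RF(f–c) = (225 + 15) / 2000 = 240/2000 = 0.1200 → 12.0 cM.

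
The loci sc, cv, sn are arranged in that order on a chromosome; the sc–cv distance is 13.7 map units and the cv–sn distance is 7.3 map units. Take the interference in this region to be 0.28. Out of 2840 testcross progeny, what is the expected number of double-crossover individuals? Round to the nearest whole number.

20

Map distances give recombination frequencies of 0.137 and 0.073 for the two intervals.
With interference 0.28 (so coincidence = 0.72), expected double-crossover frequency = 0.137 × 0.073 × 0.72 = 0.00720.
Expected number = 0.00720 × 2840 = 20.45 ≈ 20.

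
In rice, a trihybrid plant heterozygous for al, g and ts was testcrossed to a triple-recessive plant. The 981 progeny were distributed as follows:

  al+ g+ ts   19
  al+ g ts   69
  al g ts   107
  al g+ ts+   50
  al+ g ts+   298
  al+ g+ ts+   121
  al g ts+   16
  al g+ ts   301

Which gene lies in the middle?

al

The two most frequent reciprocal classes, al g+ ts and al+ g ts+, are the parental types, so the F1 was al g+ ts / al+ g ts+.
The two rarest classes, al+ g+ ts and al g ts+, are the double crossovers. Comparing them with the parentals, only the al allele has switched, so al is the middle locus and the order is ts – al – g.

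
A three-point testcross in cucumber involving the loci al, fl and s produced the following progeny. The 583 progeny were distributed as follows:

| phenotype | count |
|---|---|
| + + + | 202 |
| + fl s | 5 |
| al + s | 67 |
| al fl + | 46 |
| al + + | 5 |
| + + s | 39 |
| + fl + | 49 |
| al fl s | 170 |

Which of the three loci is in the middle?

The two most frequent reciprocal classes, al fl s and + + +, are the parental types, so the F1 was al fl s / + + +.
The two rarest classes, + fl s and al + +, are the double crossovers. Comparing them with the parentals, only the al allele has switched, so al is the middle locus and the order is fl – al – s.

al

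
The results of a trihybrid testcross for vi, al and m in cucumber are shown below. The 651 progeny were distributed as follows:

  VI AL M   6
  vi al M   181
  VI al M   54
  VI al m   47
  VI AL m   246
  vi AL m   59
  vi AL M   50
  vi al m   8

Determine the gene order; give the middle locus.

The two most frequent reciprocal classes, vi al M and VI AL m, are the parental types, so the F1 was vi al M / VI AL m.
The two rarest classes, vi al m and VI AL M, are the double crossovers. Comparing them with the parentals, only the m allele has switched, so m is the middle locus and the order is al – m – vi.

m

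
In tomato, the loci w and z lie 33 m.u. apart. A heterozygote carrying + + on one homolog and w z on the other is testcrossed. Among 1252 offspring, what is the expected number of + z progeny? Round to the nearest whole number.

207

A map distance of 33 m.u. corresponds to a recombination frequency of 0.330.
The F1 is + + / w z, so + z is a recombinant gamete class with expected frequency r/2 = 0.330/2 = 0.1650.
Expected number = 0.1650 × 1252 = 206.58 ≈ 207.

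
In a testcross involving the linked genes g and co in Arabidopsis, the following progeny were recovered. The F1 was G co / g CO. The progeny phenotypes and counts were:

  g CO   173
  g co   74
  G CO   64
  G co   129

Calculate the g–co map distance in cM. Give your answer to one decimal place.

31.4 cM

The recombinant classes are G CO and g co: 64 + 74 = 138.
Recombination frequency = 138/440 = 0.3136 ≈ 31.4%, i.e. 31.4 cM.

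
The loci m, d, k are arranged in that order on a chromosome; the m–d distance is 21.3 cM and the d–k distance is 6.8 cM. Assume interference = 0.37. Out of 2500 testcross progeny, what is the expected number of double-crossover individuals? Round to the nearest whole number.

Map distances give recombination frequencies of 0.213 and 0.068 for the two intervals.
With interference 0.37 (so coincidence = 0.63), expected double-crossover frequency = 0.213 × 0.068 × 0.63 = 0.00912.
Expected number = 0.00912 × 2500 = 22.81 ≈ 23.

23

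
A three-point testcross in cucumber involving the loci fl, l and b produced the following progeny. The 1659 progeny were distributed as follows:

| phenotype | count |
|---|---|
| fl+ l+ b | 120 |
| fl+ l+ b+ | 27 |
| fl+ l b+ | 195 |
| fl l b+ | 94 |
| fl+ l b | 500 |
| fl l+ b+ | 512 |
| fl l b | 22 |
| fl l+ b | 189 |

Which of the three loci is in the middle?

The two most frequent reciprocal classes, fl l+ b+ and fl+ l b, are the parental types, so the F1 was fl l+ b+ / fl+ l b.
The two rarest classes, fl+ l+ b+ and fl l b, are the double crossovers. Comparing them with the parentals, only the fl allele has switched, so fl is the middle locus and the order is b – fl – l.

fl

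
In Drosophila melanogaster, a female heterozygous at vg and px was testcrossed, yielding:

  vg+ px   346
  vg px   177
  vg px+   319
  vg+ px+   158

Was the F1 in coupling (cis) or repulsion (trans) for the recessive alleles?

trans

The two most frequent classes are vg+ px (346) and vg px+ (319); these are the parental (non-recombinant) types.
So the F1 carried vg+ px on one chromosome and vg px+ on the other — the recessive alleles are on opposite chromosomes (trans / repulsion).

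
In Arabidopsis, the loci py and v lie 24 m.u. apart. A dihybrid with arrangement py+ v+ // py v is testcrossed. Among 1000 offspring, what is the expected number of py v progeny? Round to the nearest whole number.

380

A map distance of 24 m.u. corresponds to a recombination frequency of 0.240.
The F1 is py+ v+ / py v, so py v is a parental gamete class with expected frequency (1 − r)/2 = 0.760/2 = 0.3800.
Expected number = 0.3800 × 1000 = 380.00 ≈ 380.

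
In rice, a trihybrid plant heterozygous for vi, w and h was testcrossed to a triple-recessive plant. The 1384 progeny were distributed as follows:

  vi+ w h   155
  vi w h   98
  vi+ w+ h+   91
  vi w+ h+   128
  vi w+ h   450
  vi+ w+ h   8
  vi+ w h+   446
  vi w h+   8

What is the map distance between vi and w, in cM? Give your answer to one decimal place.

14.8 cM

The two most frequent reciprocal classes, vi+ w h+ and vi w+ h, are the parental types, so the F1 was vi+ w h+ / vi w+ h.
The two rarest classes, vi w h+ and vi+ w+ h, are the double crossovers. Comparing them with the parentals, only the vi allele has switched, so vi is the middle locus and the order is w – vi – h.
Crossovers in the w–vi interval produce the single-crossover classes vi+ w+ h+ and vi w h (91 + 98 = 189) plus the double crossovers (16).
RF(w–vi) = (189 + 16) / 1384 = 205/1384 = 0.1481 → 14.8 cM.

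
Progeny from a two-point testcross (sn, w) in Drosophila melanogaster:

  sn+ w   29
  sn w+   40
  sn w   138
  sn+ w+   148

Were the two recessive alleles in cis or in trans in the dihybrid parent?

The two most frequent classes are sn+ w+ (148) and sn w (138); these are the parental (non-recombinant) types.
So the F1 carried sn+ w+ on one chromosome and sn w on the other — the recessive alleles are on the same chromosome (cis / coupling).

cis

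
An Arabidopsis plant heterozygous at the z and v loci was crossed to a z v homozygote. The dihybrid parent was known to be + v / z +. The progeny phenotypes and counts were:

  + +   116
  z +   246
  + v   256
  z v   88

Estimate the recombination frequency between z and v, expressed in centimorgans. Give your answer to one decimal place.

28.9 centimorgans

The recombinant classes are + + and z v: 116 + 88 = 204.
Recombination frequency = 204/706 = 0.2890 ≈ 28.9%, i.e. 28.9 centimorgans.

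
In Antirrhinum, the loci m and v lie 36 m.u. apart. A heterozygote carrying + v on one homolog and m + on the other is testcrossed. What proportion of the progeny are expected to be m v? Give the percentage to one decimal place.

A map distance of 36 m.u. corresponds to a recombination frequency of 0.360.
The F1 is + v / m +, so m v is a recombinant gamete class with expected frequency r/2 = 0.360/2 = 0.1800.
That is 0.1800 = 18.0% of the progeny.

18.0%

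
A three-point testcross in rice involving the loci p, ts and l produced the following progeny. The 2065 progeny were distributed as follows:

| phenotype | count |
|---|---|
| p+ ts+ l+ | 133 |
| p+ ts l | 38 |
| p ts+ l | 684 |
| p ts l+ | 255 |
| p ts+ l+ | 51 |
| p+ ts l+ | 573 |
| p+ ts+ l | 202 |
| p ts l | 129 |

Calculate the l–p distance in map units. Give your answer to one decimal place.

The two most frequent reciprocal classes, p ts+ l and p+ ts l+, are the parental types, so the F1 was p ts+ l / p+ ts l+.
The two rarest classes, p ts+ l+ and p+ ts l, are the double crossovers. Comparing them with the parentals, only the l allele has switched, so l is the middle locus and the order is p – l – ts.
Crossovers in the p–l interval produce the single-crossover classes p+ ts+ l and p ts l+ (202 + 255 = 457) plus the double crossovers (89).
RF(p–l) = (457 + 89) / 2065 = 546/2065 = 0.2644 → 26.4 map units.

26.4 map units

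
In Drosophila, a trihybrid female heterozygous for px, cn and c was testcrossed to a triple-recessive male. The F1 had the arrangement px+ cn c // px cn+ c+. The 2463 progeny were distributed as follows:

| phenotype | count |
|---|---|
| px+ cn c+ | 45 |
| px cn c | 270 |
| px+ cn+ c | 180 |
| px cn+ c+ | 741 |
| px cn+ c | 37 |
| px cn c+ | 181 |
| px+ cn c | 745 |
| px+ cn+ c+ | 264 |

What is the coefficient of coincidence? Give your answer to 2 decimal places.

The two rarest classes, px+ cn c+ and px cn+ c, are the double crossovers. Comparing them with the parentals, only the c allele has switched, so c is the middle locus and the order is cn – c – px.
cn–c: (361 + 82)/2463 = 0.1799; c–px: (534 + 82)/2463 = 0.2501.
Expected DCO frequency = 0.1799 × 0.2501 ≈ 0.04499; observed = 82/2463 ≈ 0.03329.
Coefficient of coincidence = 0.03329/0.04499 ≈ 0.74.

0.74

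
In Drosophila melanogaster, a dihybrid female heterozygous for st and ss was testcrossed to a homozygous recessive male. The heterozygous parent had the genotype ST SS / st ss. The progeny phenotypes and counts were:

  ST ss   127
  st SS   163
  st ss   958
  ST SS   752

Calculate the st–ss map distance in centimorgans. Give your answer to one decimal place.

The recombinant classes are ST ss and st SS: 127 + 163 = 290.
Recombination frequency = 290/2000 = 0.1450 ≈ 14.5%, i.e. 14.5 centimorgans.

14.5 centimorgans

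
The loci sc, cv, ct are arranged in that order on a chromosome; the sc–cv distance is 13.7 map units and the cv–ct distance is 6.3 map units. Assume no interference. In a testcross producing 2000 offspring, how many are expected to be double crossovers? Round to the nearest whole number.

17

Map distances give recombination frequencies of 0.137 and 0.063 for the two intervals.
With no interference, expected double-crossover frequency = 0.137 × 0.063 = 0.00863.
Expected number = 0.00863 × 2000 = 17.26 ≈ 17.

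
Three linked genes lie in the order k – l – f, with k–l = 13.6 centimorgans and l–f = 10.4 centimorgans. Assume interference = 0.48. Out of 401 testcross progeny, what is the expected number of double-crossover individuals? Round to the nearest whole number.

Map distances give recombination frequencies of 0.136 and 0.104 for the two intervals.
With interference 0.48 (so coincidence = 0.52), expected double-crossover frequency = 0.136 × 0.104 × 0.52 = 0.00735.
Expected number = 0.00735 × 401 = 2.95 ≈ 3.

3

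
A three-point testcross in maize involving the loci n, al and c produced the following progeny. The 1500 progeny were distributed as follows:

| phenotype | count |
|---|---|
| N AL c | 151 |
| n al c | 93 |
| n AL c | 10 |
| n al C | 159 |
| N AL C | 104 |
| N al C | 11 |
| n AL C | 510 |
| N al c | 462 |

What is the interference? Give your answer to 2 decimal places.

0.56

The two most frequent reciprocal classes, N al c and n AL C, are the parental types, so the F1 was N al c / n AL C.
The two rarest classes, N al C and n AL c, are the double crossovers. Comparing them with the parentals, only the c allele has switched, so c is the middle locus and the order is al – c – n.
al–c: (310 + 21)/1500 = 0.2207; c–n: (197 + 21)/1500 = 0.1453.
Expected DCO frequency = 0.2207 × 0.1453 ≈ 0.03207; observed = 21/1500 ≈ 0.01400.
Coefficient of coincidence = 0.01400/0.03207 ≈ 0.44; interference = 1 − 0.44 = 0.56.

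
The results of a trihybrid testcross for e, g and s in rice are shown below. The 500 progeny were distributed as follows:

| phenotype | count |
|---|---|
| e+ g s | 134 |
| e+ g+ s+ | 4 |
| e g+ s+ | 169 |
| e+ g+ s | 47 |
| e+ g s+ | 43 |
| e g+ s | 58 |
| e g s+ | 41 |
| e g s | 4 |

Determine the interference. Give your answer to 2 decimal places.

The two most frequent reciprocal classes, e g+ s+ and e+ g s, are the parental types, so the F1 was e g+ s+ / e+ g s.
The two rarest classes, e+ g+ s+ and e g s, are the double crossovers. Comparing them with the parentals, only the e allele has switched, so e is the middle locus and the order is g – e – s.
g–e: (88 + 8)/500 = 0.1920; e–s: (101 + 8)/500 = 0.2180.
Expected DCO frequency = 0.1920 × 0.2180 ≈ 0.04186; observed = 8/500 ≈ 0.01600.
Coefficient of coincidence = 0.01600/0.04186 ≈ 0.38; interference = 1 − 0.38 = 0.62.

0.62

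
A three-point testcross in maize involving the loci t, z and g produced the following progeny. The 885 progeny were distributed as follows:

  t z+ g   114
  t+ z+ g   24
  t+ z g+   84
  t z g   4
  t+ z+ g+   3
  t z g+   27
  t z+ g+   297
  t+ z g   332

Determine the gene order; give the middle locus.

The two most frequent reciprocal classes, t+ z g and t z+ g+, are the parental types, so the F1 was t+ z g / t z+ g+.
The two rarest classes, t z g and t+ z+ g+, are the double crossovers. Comparing them with the parentals, only the t allele has switched, so t is the middle locus and the order is g – t – z.

t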